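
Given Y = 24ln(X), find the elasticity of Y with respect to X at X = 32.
Elasticity = 1/ln(32) ≈ 0.2885

Elasticity = (dY/dX) · (X/Y)

dY/dX = 24/X
At X = 32: dY/dX = 3/4, Y = 24·ln(32)

Elasticity = (3/4) · (32 / (24·ln(32))) = 1/ln(32) ≈ 0.2885

Interpretation: for a small percentage change in X, the percentage change in Y is approximately 0.29 times as large.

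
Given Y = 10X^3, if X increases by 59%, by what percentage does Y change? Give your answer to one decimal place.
302.0%

For Y = 10X^3:
If X → X(1 + 0.59)
Then Y → Y · (1 + 0.59)^3
     ≈ Y · 4.0197

Percentage change = ((1 + 0.59)^3 − 1) × 100% ≈ 302.0%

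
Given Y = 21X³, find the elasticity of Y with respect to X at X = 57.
Elasticity = 3

Elasticity = (dY/dX) · (X/Y)

dY/dX = 63·X²
At X = 57: dY/dX = 204687, Y = 3889053

Elasticity = 204687 · (57 / 3889053) = 3

Interpretation: for a small percentage change in X, the percentage change in Y is approximately 3.00 times as large.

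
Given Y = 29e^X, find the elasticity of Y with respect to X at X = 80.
Elasticity = 80

Elasticity = (dY/dX) · (X/Y)

dY/dX = 29·e^X
At X = 80: dY/dX = 29·e^80, Y = 29·e^80

Elasticity = (29·e^80) · (80 / (29·e^80)) = 80

Interpretation: for a small percentage change in X, the percentage change in Y is approximately 80.00 times as large.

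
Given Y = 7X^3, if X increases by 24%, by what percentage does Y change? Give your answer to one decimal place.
90.7%

For Y = 7X^3:
If X → X(1 + 0.24)
Then Y → Y · (1 + 0.24)^3
     ≈ Y · 1.9066

Percentage change = ((1 + 0.24)^3 − 1) × 100% ≈ 90.7%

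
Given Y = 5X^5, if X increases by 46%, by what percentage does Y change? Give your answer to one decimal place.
563.4%

For Y = 5X^5:
If X → X(1 + 0.46)
Then Y → Y · (1 + 0.46)^5
     ≈ Y · 6.6338

Percentage change = ((1 + 0.46)^5 − 1) × 100% ≈ 563.4%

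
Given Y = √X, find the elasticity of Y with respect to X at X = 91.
Elasticity = 1/2

Elasticity = (dY/dX) · (X/Y)

dY/dX = 1/(2·√X)
At X = 91: dY/dX = √91/182, Y = √91

Elasticity = (√91/182) · (91 / (√91)) = 1/2

Interpretation: for a small percentage change in X, the percentage change in Y is approximately 0.50 times as large.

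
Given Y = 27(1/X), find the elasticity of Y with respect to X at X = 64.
Elasticity = -1

Elasticity = (dY/dX) · (X/Y)

dY/dX = -27/X²
At X = 64: dY/dX = -27/4096, Y = 27/64

Elasticity = (-27/4096) · (64 / (27/64)) = -1

Interpretation: for a small percentage change in X, the percentage change in Y is approximately -1.00 times as large.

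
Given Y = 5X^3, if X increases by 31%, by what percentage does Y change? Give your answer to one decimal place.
124.8%

For Y = 5X^3:
If X → X(1 + 0.31)
Then Y → Y · (1 + 0.31)^3
     ≈ Y · 2.2481

Percentage change = ((1 + 0.31)^3 − 1) × 100% ≈ 124.8%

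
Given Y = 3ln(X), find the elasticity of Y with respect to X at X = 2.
Elasticity = 1/ln(2) ≈ 1.4427

Elasticity = (dY/dX) · (X/Y)

dY/dX = 3/X
At X = 2: dY/dX = 3/2, Y = 3·ln(2)

Elasticity = (3/2) · (2 / (3·ln(2))) = 1/ln(2) ≈ 1.4427

Interpretation: for a small percentage change in X, the percentage change in Y is approximately 1.44 times as large.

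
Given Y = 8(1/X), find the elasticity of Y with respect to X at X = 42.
Elasticity = -1

Elasticity = (dY/dX) · (X/Y)

dY/dX = -8/X²
At X = 42: dY/dX = -2/441, Y = 4/21

Elasticity = (-2/441) · (42 / (4/21)) = -1

Interpretation: for a small percentage change in X, the percentage change in Y is approximately -1.00 times as large.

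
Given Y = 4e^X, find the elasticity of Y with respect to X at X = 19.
Elasticity = 19

Elasticity = (dY/dX) · (X/Y)

dY/dX = 4·e^X
At X = 19: dY/dX = 4·e^19, Y = 4·e^19

Elasticity = (4·e^19) · (19 / (4·e^19)) = 19

Interpretation: for a small percentage change in X, the percentage change in Y is approximately 19.00 times as large.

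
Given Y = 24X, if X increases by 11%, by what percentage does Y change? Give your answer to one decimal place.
11.0%

For Y = 24X:
If X → X(1 + 0.11)
Then Y → Y · (1 + 0.11)^1
     = Y · 1.1100

Percentage change = ((1 + 0.11)^1 − 1) × 100% = 11.0%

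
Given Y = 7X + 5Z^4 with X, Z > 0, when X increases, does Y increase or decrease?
Y increases

Taking the partial derivative:
∂Y/∂X = 7

∂Y/∂X = 7 > 0 (assuming positive values)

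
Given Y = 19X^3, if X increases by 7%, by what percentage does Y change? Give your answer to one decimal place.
22.5%

For Y = 19X^3:
If X → X(1 + 0.07)
Then Y → Y · (1 + 0.07)^3
     ≈ Y · 1.2250

Percentage change = ((1 + 0.07)^3 − 1) × 100% ≈ 22.5%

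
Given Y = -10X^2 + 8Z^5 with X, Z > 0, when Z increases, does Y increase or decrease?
Y increases

Taking the partial derivative:
∂Y/∂Z = 40Z^4

∂Y/∂Z = 40Z^4 > 0 (assuming positive values)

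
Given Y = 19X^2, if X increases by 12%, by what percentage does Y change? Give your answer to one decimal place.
25.4%

For Y = 19X^2:
If X → X(1 + 0.12)
Then Y → Y · (1 + 0.12)^2
     = Y · 1.2544

Percentage change = ((1 + 0.12)^2 − 1) × 100% ≈ 25.4%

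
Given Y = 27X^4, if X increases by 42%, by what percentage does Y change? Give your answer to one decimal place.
306.6%

For Y = 27X^4:
If X → X(1 + 0.42)
Then Y → Y · (1 + 0.42)^4
     ≈ Y · 4.0659

Percentage change = ((1 + 0.42)^4 − 1) × 100% ≈ 306.6%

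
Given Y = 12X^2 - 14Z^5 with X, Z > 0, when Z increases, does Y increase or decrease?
Y decreases

Taking the partial derivative:
∂Y/∂Z = -70Z^4

∂Y/∂Z = -70Z^4 < 0 (assuming positive values)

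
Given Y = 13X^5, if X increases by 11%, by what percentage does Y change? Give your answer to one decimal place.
68.5%

For Y = 13X^5:
If X → X(1 + 0.11)
Then Y → Y · (1 + 0.11)^5
     ≈ Y · 1.6851

Percentage change = ((1 + 0.11)^5 − 1) × 100% ≈ 68.5%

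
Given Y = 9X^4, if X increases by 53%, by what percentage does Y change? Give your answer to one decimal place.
448.0%

For Y = 9X^4:
If X → X(1 + 0.53)
Then Y → Y · (1 + 0.53)^4
     ≈ Y · 5.4798

Percentage change = ((1 + 0.53)^4 − 1) × 100% ≈ 448.0%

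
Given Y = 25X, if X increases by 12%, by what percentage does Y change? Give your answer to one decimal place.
12.0%

For Y = 25X:
If X → X(1 + 0.12)
Then Y → Y · (1 + 0.12)^1
     = Y · 1.1200

Percentage change = ((1 + 0.12)^1 − 1) × 100% = 12.0%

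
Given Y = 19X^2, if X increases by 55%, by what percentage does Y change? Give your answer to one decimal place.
140.3%

For Y = 19X^2:
If X → X(1 + 0.55)
Then Y → Y · (1 + 0.55)^2
     = Y · 2.4025

Percentage change = ((1 + 0.55)^2 − 1) × 100% ≈ 140.3%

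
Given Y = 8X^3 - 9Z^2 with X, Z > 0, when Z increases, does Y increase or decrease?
Y decreases

Taking the partial derivative:
∂Y/∂Z = -18Z

∂Y/∂Z = -18Z < 0 (assuming positive values)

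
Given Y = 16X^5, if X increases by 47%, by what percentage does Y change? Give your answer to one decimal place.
586.4%

For Y = 16X^5:
If X → X(1 + 0.47)
Then Y → Y · (1 + 0.47)^5
     ≈ Y · 6.8641

Percentage change = ((1 + 0.47)^5 − 1) × 100% ≈ 586.4%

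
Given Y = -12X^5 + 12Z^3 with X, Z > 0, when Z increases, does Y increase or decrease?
Y increases

Taking the partial derivative:
∂Y/∂Z = 36Z^2

∂Y/∂Z = 36Z^2 > 0 (assuming positive values)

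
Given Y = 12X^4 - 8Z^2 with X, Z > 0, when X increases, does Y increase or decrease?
Y increases

Taking the partial derivative:
∂Y/∂X = 48X^3

∂Y/∂X = 48X^3 > 0 (assuming positive values)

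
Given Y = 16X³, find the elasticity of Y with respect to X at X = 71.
Elasticity = 3

Elasticity = (dY/dX) · (X/Y)

dY/dX = 48·X²
At X = 71: dY/dX = 241968, Y = 5726576

Elasticity = 241968 · (71 / 5726576) = 3

Interpretation: for a small percentage change in X, the percentage change in Y is approximately 3.00 times as large.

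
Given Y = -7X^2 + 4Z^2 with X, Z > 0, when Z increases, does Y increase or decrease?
Y increases

Taking the partial derivative:
∂Y/∂Z = 8Z

∂Y/∂Z = 8Z > 0 (assuming positive values)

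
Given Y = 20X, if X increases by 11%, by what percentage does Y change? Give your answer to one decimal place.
11.0%

For Y = 20X:
If X → X(1 + 0.11)
Then Y → Y · (1 + 0.11)^1
     = Y · 1.1100

Percentage change = ((1 + 0.11)^1 − 1) × 100% = 11.0%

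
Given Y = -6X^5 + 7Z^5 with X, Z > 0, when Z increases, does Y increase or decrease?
Y increases

Taking the partial derivative:
∂Y/∂Z = 35Z^4

∂Y/∂Z = 35Z^4 > 0 (assuming positive values)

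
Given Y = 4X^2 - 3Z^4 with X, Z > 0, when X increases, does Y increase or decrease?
Y increases

Taking the partial derivative:
∂Y/∂X = 8X

∂Y/∂X = 8X > 0 (assuming positive values)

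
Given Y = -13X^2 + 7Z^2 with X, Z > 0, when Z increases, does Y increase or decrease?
Y increases

Taking the partial derivative:
∂Y/∂Z = 14Z

∂Y/∂Z = 14Z > 0 (assuming positive values)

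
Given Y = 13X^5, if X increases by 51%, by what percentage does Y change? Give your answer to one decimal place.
685.0%

For Y = 13X^5:
If X → X(1 + 0.51)
Then Y → Y · (1 + 0.51)^5
     ≈ Y · 7.8503

Percentage change = ((1 + 0.51)^5 − 1) × 100% ≈ 685.0%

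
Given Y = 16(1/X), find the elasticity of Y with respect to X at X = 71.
Elasticity = -1

Elasticity = (dY/dX) · (X/Y)

dY/dX = -16/X²
At X = 71: dY/dX = -16/5041, Y = 16/71

Elasticity = (-16/5041) · (71 / (16/71)) = -1

Interpretation: for a small percentage change in X, the percentage change in Y is approximately -1.00 times as large.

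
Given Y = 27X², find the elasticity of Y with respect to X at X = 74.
Elasticity = 2

Elasticity = (dY/dX) · (X/Y)

dY/dX = 54·X
At X = 74: dY/dX = 3996, Y = 147852

Elasticity = 3996 · (74 / 147852) = 2

Interpretation: for a small percentage change in X, the percentage change in Y is approximately 2.00 times as large.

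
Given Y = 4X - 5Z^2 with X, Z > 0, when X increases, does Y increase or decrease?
Y increases

Taking the partial derivative:
∂Y/∂X = 4

∂Y/∂X = 4 > 0 (assuming positive values)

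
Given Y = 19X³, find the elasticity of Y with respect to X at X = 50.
Elasticity = 3

Elasticity = (dY/dX) · (X/Y)

dY/dX = 57·X²
At X = 50: dY/dX = 142500, Y = 2375000

Elasticity = 142500 · (50 / 2375000) = 3

Interpretation: for a small percentage change in X, the percentage change in Y is approximately 3.00 times as large.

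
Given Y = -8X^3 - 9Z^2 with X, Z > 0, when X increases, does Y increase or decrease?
Y decreases

Taking the partial derivative:
∂Y/∂X = -24X^2

∂Y/∂X = -24X^2 < 0 (assuming positive values)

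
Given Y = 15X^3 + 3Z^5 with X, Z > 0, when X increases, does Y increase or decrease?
Y increases

Taking the partial derivative:
∂Y/∂X = 45X^2

∂Y/∂X = 45X^2 > 0 (assuming positive values)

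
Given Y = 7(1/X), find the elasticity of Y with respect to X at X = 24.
Elasticity = -1

Elasticity = (dY/dX) · (X/Y)

dY/dX = -7/X²
At X = 24: dY/dX = -7/576, Y = 7/24

Elasticity = (-7/576) · (24 / (7/24)) = -1

Interpretation: for a small percentage change in X, the percentage change in Y is approximately -1.00 times as large.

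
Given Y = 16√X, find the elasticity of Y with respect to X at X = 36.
Elasticity = 1/2

Elasticity = (dY/dX) · (X/Y)

dY/dX = 8/√X
At X = 36: dY/dX = 4/3, Y = 96

Elasticity = (4/3) · (36 / 96) = 1/2

Interpretation: for a small percentage change in X, the percentage change in Y is approximately 0.50 times as large.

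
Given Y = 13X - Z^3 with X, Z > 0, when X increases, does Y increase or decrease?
Y increases

Taking the partial derivative:
∂Y/∂X = 13

∂Y/∂X = 13 > 0 (assuming positive values)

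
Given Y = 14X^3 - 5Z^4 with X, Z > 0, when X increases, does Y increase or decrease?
Y increases

Taking the partial derivative:
∂Y/∂X = 42X^2

∂Y/∂X = 42X^2 > 0 (assuming positive values)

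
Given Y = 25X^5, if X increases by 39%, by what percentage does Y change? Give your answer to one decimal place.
418.9%

For Y = 25X^5:
If X → X(1 + 0.39)
Then Y → Y · (1 + 0.39)^5
     ≈ Y · 5.1889

Percentage change = ((1 + 0.39)^5 − 1) × 100% ≈ 418.9%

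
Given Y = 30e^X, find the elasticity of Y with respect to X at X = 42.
Elasticity = 42

Elasticity = (dY/dX) · (X/Y)

dY/dX = 30·e^X
At X = 42: dY/dX = 30·e^42, Y = 30·e^42

Elasticity = (30·e^42) · (42 / (30·e^42)) = 42

Interpretation: for a small percentage change in X, the percentage change in Y is approximately 42.00 times as large.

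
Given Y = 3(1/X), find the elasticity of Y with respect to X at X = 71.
Elasticity = -1

Elasticity = (dY/dX) · (X/Y)

dY/dX = -3/X²
At X = 71: dY/dX = -3/5041, Y = 3/71

Elasticity = (-3/5041) · (71 / (3/71)) = -1

Interpretation: for a small percentage change in X, the percentage change in Y is approximately -1.00 times as large.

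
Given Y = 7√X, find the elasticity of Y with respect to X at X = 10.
Elasticity = 1/2

Elasticity = (dY/dX) · (X/Y)

dY/dX = 7/(2·√X)
At X = 10: dY/dX = 7·√10/20, Y = 7·√10

Elasticity = (7·√10/20) · (10 / (7·√10)) = 1/2

Interpretation: for a small percentage change in X, the percentage change in Y is approximately 0.50 times as large.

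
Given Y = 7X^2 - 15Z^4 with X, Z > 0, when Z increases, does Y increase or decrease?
Y decreases

Taking the partial derivative:
∂Y/∂Z = -60Z^3

∂Y/∂Z = -60Z^3 < 0 (assuming positive values)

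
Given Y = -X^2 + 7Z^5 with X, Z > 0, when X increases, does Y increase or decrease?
Y decreases

Taking the partial derivative:
∂Y/∂X = -2X

∂Y/∂X = -2X < 0 (assuming positive values)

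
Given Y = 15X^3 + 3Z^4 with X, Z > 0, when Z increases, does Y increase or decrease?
Y increases

Taking the partial derivative:
∂Y/∂Z = 12Z^3

∂Y/∂Z = 12Z^3 > 0 (assuming positive values)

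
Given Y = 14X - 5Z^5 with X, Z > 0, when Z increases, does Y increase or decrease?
Y decreases

Taking the partial derivative:
∂Y/∂Z = -25Z^4

∂Y/∂Z = -25Z^4 < 0 (assuming positive values)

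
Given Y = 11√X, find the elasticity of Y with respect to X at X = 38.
Elasticity = 1/2

Elasticity = (dY/dX) · (X/Y)

dY/dX = 11/(2·√X)
At X = 38: dY/dX = 11·√38/76, Y = 11·√38

Elasticity = (11·√38/76) · (38 / (11·√38)) = 1/2

Interpretation: for a small percentage change in X, the percentage change in Y is approximately 0.50 times as large.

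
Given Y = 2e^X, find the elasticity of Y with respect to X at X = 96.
Elasticity = 96

Elasticity = (dY/dX) · (X/Y)

dY/dX = 2·e^X
At X = 96: dY/dX = 2·e^96, Y = 2·e^96

Elasticity = (2·e^96) · (96 / (2·e^96)) = 96

Interpretation: for a small percentage change in X, the percentage change in Y is approximately 96.00 times as large.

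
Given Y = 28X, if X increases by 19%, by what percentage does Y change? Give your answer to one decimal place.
19.0%

For Y = 28X:
If X → X(1 + 0.19)
Then Y → Y · (1 + 0.19)^1
     = Y · 1.1900

Percentage change = ((1 + 0.19)^1 − 1) × 100% = 19.0%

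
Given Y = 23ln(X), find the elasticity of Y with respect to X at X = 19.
Elasticity = 1/ln(19) ≈ 0.3396

Elasticity = (dY/dX) · (X/Y)

dY/dX = 23/X
At X = 19: dY/dX = 23/19, Y = 23·ln(19)

Elasticity = (23/19) · (19 / (23·ln(19))) = 1/ln(19) ≈ 0.3396

Interpretation: for a small percentage change in X, the percentage change in Y is approximately 0.34 times as large.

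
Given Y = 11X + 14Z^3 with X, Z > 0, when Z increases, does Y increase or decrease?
Y increases

Taking the partial derivative:
∂Y/∂Z = 42Z^2

∂Y/∂Z = 42Z^2 > 0 (assuming positive values)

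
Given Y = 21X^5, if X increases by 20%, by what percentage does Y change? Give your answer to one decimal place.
148.8%

For Y = 21X^5:
If X → X(1 + 0.2)
Then Y → Y · (1 + 0.2)^5
     ≈ Y · 2.4883

Percentage change = ((1 + 0.2)^5 − 1) × 100% ≈ 148.8%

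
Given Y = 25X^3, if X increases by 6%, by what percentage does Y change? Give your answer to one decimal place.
19.1%

For Y = 25X^3:
If X → X(1 + 0.06)
Then Y → Y · (1 + 0.06)^3
     ≈ Y · 1.1910

Percentage change = ((1 + 0.06)^3 − 1) × 100% ≈ 19.1%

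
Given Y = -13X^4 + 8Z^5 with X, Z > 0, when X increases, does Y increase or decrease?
Y decreases

Taking the partial derivative:
∂Y/∂X = -52X^3

∂Y/∂X = -52X^3 < 0 (assuming positive values)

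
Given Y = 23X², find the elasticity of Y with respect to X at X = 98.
Elasticity = 2

Elasticity = (dY/dX) · (X/Y)

dY/dX = 46·X
At X = 98: dY/dX = 4508, Y = 220892

Elasticity = 4508 · (98 / 220892) = 2

Interpretation: for a small percentage change in X, the percentage change in Y is approximately 2.00 times as large.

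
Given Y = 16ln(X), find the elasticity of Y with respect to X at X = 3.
Elasticity = 1/ln(3) ≈ 0.9102

Elasticity = (dY/dX) · (X/Y)

dY/dX = 16/X
At X = 3: dY/dX = 16/3, Y = 16·ln(3)

Elasticity = (16/3) · (3 / (16·ln(3))) = 1/ln(3) ≈ 0.9102

Interpretation: for a small percentage change in X, the percentage change in Y is approximately 0.91 times as large.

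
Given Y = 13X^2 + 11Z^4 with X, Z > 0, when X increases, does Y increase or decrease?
Y increases

Taking the partial derivative:
∂Y/∂X = 26X

∂Y/∂X = 26X > 0 (assuming positive values)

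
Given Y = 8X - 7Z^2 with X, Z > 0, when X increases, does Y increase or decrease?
Y increases

Taking the partial derivative:
∂Y/∂X = 8

∂Y/∂X = 8 > 0 (assuming positive values)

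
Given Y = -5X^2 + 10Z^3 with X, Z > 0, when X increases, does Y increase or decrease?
Y decreases

Taking the partial derivative:
∂Y/∂X = -10X

∂Y/∂X = -10X < 0 (assuming positive values)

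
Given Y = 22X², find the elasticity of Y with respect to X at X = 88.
Elasticity = 2

Elasticity = (dY/dX) · (X/Y)

dY/dX = 44·X
At X = 88: dY/dX = 3872, Y = 170368

Elasticity = 3872 · (88 / 170368) = 2

Interpretation: for a small percentage change in X, the percentage change in Y is approximately 2.00 times as large.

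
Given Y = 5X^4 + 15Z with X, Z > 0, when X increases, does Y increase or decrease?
Y increases

Taking the partial derivative:
∂Y/∂X = 20X^3

∂Y/∂X = 20X^3 > 0 (assuming positive values)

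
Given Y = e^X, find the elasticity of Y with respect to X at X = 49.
Elasticity = 49

Elasticity = (dY/dX) · (X/Y)

dY/dX = e^X
At X = 49: dY/dX = e^49, Y = e^49

Elasticity = (e^49) · (49 / (e^49)) = 49

Interpretation: for a small percentage change in X, the percentage change in Y is approximately 49.00 times as large.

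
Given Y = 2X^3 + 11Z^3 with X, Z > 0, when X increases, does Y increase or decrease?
Y increases

Taking the partial derivative:
∂Y/∂X = 6X^2

∂Y/∂X = 6X^2 > 0 (assuming positive values)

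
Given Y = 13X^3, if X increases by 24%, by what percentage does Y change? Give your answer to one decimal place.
90.7%

For Y = 13X^3:
If X → X(1 + 0.24)
Then Y → Y · (1 + 0.24)^3
     ≈ Y · 1.9066

Percentage change = ((1 + 0.24)^3 − 1) × 100% ≈ 90.7%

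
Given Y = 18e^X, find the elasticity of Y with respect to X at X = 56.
Elasticity = 56

Elasticity = (dY/dX) · (X/Y)

dY/dX = 18·e^X
At X = 56: dY/dX = 18·e^56, Y = 18·e^56

Elasticity = (18·e^56) · (56 / (18·e^56)) = 56

Interpretation: for a small percentage change in X, the percentage change in Y is approximately 56.00 times as large.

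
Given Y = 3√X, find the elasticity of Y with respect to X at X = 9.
Elasticity = 1/2

Elasticity = (dY/dX) · (X/Y)

dY/dX = 3/(2·√X)
At X = 9: dY/dX = 1/2, Y = 9

Elasticity = (1/2) · (9 / 9) = 1/2

Interpretation: for a small percentage change in X, the percentage change in Y is approximately 0.50 times as large.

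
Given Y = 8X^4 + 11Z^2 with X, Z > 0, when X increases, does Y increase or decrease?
Y increases

Taking the partial derivative:
∂Y/∂X = 32X^3

∂Y/∂X = 32X^3 > 0 (assuming positive values)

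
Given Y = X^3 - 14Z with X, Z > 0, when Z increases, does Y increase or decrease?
Y decreases

Taking the partial derivative:
∂Y/∂Z = -14

∂Y/∂Z = -14 < 0 (assuming positive values)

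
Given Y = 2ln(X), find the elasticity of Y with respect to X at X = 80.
Elasticity = 1/ln(80) ≈ 0.2282

Elasticity = (dY/dX) · (X/Y)

dY/dX = 2/X
At X = 80: dY/dX = 1/40, Y = 2·ln(80)

Elasticity = (1/40) · (80 / (2·ln(80))) = 1/ln(80) ≈ 0.2282

Interpretation: for a small percentage change in X, the percentage change in Y is approximately 0.23 times as large.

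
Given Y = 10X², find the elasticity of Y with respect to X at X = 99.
Elasticity = 2

Elasticity = (dY/dX) · (X/Y)

dY/dX = 20·X
At X = 99: dY/dX = 1980, Y = 98010

Elasticity = 1980 · (99 / 98010) = 2

Interpretation: for a small percentage change in X, the percentage change in Y is approximately 2.00 times as large.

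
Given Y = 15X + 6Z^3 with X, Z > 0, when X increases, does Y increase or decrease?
Y increases

Taking the partial derivative:
∂Y/∂X = 15

∂Y/∂X = 15 > 0 (assuming positive values)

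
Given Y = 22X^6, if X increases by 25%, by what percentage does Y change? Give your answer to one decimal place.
281.5%

For Y = 22X^6:
If X → X(1 + 0.25)
Then Y → Y · (1 + 0.25)^6
     ≈ Y · 3.8147

Percentage change = ((1 + 0.25)^6 − 1) × 100% ≈ 281.5%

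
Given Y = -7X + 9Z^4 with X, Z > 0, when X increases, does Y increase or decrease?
Y decreases

Taking the partial derivative:
∂Y/∂X = -7

∂Y/∂X = -7 < 0 (assuming positive values)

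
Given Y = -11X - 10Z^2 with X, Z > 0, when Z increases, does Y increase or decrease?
Y decreases

Taking the partial derivative:
∂Y/∂Z = -20Z

∂Y/∂Z = -20Z < 0 (assuming positive values)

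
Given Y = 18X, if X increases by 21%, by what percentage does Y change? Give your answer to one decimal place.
21.0%

For Y = 18X:
If X → X(1 + 0.21)
Then Y → Y · (1 + 0.21)^1
     = Y · 1.2100

Percentage change = ((1 + 0.21)^1 − 1) × 100% = 21.0%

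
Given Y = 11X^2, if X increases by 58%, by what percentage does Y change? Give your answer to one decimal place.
149.6%

For Y = 11X^2:
If X → X(1 + 0.58)
Then Y → Y · (1 + 0.58)^2
     = Y · 2.4964

Percentage change = ((1 + 0.58)^2 − 1) × 100% ≈ 149.6%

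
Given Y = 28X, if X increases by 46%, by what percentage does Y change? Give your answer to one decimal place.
46.0%

For Y = 28X:
If X → X(1 + 0.46)
Then Y → Y · (1 + 0.46)^1
     = Y · 1.4600

Percentage change = ((1 + 0.46)^1 − 1) × 100% = 46.0%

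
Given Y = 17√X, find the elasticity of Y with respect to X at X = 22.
Elasticity = 1/2

Elasticity = (dY/dX) · (X/Y)

dY/dX = 17/(2·√X)
At X = 22: dY/dX = 17·√22/44, Y = 17·√22

Elasticity = (17·√22/44) · (22 / (17·√22)) = 1/2

Interpretation: for a small percentage change in X, the percentage change in Y is approximately 0.50 times as large.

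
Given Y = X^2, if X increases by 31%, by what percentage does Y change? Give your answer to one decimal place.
71.6%

For Y = X^2:
If X → X(1 + 0.31)
Then Y → Y · (1 + 0.31)^2
     = Y · 1.7161

Percentage change = ((1 + 0.31)^2 − 1) × 100% ≈ 71.6%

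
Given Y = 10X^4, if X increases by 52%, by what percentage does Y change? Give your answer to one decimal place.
433.8%

For Y = 10X^4:
If X → X(1 + 0.52)
Then Y → Y · (1 + 0.52)^4
     ≈ Y · 5.3379

Percentage change = ((1 + 0.52)^4 − 1) × 100% ≈ 433.8%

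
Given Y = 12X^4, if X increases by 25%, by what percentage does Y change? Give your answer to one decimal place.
144.1%

For Y = 12X^4:
If X → X(1 + 0.25)
Then Y → Y · (1 + 0.25)^4
     ≈ Y · 2.4414

Percentage change = ((1 + 0.25)^4 − 1) × 100% ≈ 144.1%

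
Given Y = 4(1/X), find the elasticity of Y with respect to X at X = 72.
Elasticity = -1

Elasticity = (dY/dX) · (X/Y)

dY/dX = -4/X²
At X = 72: dY/dX = -1/1296, Y = 1/18

Elasticity = (-1/1296) · (72 / (1/18)) = -1

Interpretation: for a small percentage change in X, the percentage change in Y is approximately -1.00 times as large.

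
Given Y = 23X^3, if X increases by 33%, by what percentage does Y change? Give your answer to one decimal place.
135.3%

For Y = 23X^3:
If X → X(1 + 0.33)
Then Y → Y · (1 + 0.33)^3
     ≈ Y · 2.3526

Percentage change = ((1 + 0.33)^3 − 1) × 100% ≈ 135.3%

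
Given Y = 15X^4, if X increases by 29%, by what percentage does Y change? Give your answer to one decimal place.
176.9%

For Y = 15X^4:
If X → X(1 + 0.29)
Then Y → Y · (1 + 0.29)^4
     ≈ Y · 2.7692

Percentage change = ((1 + 0.29)^4 − 1) × 100% ≈ 176.9%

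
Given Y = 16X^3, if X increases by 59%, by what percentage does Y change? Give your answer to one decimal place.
302.0%

For Y = 16X^3:
If X → X(1 + 0.59)
Then Y → Y · (1 + 0.59)^3
     ≈ Y · 4.0197

Percentage change = ((1 + 0.59)^3 − 1) × 100% ≈ 302.0%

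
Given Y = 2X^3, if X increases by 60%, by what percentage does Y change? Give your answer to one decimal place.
309.6%

For Y = 2X^3:
If X → X(1 + 0.6)
Then Y → Y · (1 + 0.6)^3
     = Y · 4.0960

Percentage change = ((1 + 0.6)^3 − 1) × 100% = 309.6%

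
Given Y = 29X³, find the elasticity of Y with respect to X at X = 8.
Elasticity = 3

Elasticity = (dY/dX) · (X/Y)

dY/dX = 87·X²
At X = 8: dY/dX = 5568, Y = 14848

Elasticity = 5568 · (8 / 14848) = 3

Interpretation: for a small percentage change in X, the percentage change in Y is approximately 3.00 times as large.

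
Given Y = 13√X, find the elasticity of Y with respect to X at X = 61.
Elasticity = 1/2

Elasticity = (dY/dX) · (X/Y)

dY/dX = 13/(2·√X)
At X = 61: dY/dX = 13·√61/122, Y = 13·√61

Elasticity = (13·√61/122) · (61 / (13·√61)) = 1/2

Interpretation: for a small percentage change in X, the percentage change in Y is approximately 0.50 times as large.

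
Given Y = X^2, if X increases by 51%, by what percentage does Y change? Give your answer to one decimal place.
128.0%

For Y = X^2:
If X → X(1 + 0.51)
Then Y → Y · (1 + 0.51)^2
     = Y · 2.2801

Percentage change = ((1 + 0.51)^2 − 1) × 100% ≈ 128.0%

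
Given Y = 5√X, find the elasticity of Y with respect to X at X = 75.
Elasticity = 1/2

Elasticity = (dY/dX) · (X/Y)

dY/dX = 5/(2·√X)
At X = 75: dY/dX = √3/6, Y = 25·√3

Elasticity = (√3/6) · (75 / (25·√3)) = 1/2

Interpretation: for a small percentage change in X, the percentage change in Y is approximately 0.50 times as large.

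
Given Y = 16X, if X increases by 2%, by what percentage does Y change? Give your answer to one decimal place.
2.0%

For Y = 16X:
If X → X(1 + 0.02)
Then Y → Y · (1 + 0.02)^1
     = Y · 1.0200

Percentage change = ((1 + 0.02)^1 − 1) × 100% = 2.0%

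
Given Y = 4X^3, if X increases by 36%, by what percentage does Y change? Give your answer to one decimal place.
151.5%

For Y = 4X^3:
If X → X(1 + 0.36)
Then Y → Y · (1 + 0.36)^3
     ≈ Y · 2.5155

Percentage change = ((1 + 0.36)^3 − 1) × 100% ≈ 151.5%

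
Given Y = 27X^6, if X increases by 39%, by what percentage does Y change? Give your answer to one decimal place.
621.3%

For Y = 27X^6:
If X → X(1 + 0.39)
Then Y → Y · (1 + 0.39)^6
     ≈ Y · 7.2125

Percentage change = ((1 + 0.39)^6 − 1) × 100% ≈ 621.3%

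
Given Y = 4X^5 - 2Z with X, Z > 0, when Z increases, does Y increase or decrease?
Y decreases

Taking the partial derivative:
∂Y/∂Z = -2

∂Y/∂Z = -2 < 0 (assuming positive values)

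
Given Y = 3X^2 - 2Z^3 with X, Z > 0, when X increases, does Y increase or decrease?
Y increases

Taking the partial derivative:
∂Y/∂X = 6X

∂Y/∂X = 6X > 0 (assuming positive values)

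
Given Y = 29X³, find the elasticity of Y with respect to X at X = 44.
Elasticity = 3

Elasticity = (dY/dX) · (X/Y)

dY/dX = 87·X²
At X = 44: dY/dX = 168432, Y = 2470336

Elasticity = 168432 · (44 / 2470336) = 3

Interpretation: for a small percentage change in X, the percentage change in Y is approximately 3.00 times as large.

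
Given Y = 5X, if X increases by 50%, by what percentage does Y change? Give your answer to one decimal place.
50.0%

For Y = 5X:
If X → X(1 + 0.5)
Then Y → Y · (1 + 0.5)^1
     = Y · 1.5000

Percentage change = ((1 + 0.5)^1 − 1) × 100% = 50.0%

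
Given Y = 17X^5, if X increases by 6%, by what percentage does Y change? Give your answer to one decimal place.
33.8%

For Y = 17X^5:
If X → X(1 + 0.06)
Then Y → Y · (1 + 0.06)^5
     ≈ Y · 1.3382

Percentage change = ((1 + 0.06)^5 − 1) × 100% ≈ 33.8%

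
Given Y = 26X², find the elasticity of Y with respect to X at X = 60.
Elasticity = 2

Elasticity = (dY/dX) · (X/Y)

dY/dX = 52·X
At X = 60: dY/dX = 3120, Y = 93600

Elasticity = 3120 · (60 / 93600) = 2

Interpretation: for a small percentage change in X, the percentage change in Y is approximately 2.00 times as large.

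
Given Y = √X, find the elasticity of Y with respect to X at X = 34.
Elasticity = 1/2

Elasticity = (dY/dX) · (X/Y)

dY/dX = 1/(2·√X)
At X = 34: dY/dX = √34/68, Y = √34

Elasticity = (√34/68) · (34 / (√34)) = 1/2

Interpretation: for a small percentage change in X, the percentage change in Y is approximately 0.50 times as large.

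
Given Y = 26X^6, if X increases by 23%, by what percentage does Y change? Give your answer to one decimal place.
246.3%

For Y = 26X^6:
If X → X(1 + 0.23)
Then Y → Y · (1 + 0.23)^6
     ≈ Y · 3.4628

Percentage change = ((1 + 0.23)^6 − 1) × 100% ≈ 246.3%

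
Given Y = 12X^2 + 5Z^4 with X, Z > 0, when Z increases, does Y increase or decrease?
Y increases

Taking the partial derivative:
∂Y/∂Z = 20Z^3

∂Y/∂Z = 20Z^3 > 0 (assuming positive values)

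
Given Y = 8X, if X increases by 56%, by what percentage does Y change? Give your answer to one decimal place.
56.0%

For Y = 8X:
If X → X(1 + 0.56)
Then Y → Y · (1 + 0.56)^1
     = Y · 1.5600

Percentage change = ((1 + 0.56)^1 − 1) × 100% = 56.0%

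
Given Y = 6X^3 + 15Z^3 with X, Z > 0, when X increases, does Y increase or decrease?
Y increases

Taking the partial derivative:
∂Y/∂X = 18X^2

∂Y/∂X = 18X^2 > 0 (assuming positive values)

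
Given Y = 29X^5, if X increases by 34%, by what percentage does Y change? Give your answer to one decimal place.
332.0%

For Y = 29X^5:
If X → X(1 + 0.34)
Then Y → Y · (1 + 0.34)^5
     ≈ Y · 4.3204

Percentage change = ((1 + 0.34)^5 − 1) × 100% ≈ 332.0%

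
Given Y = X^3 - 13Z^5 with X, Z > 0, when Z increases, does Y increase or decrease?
Y decreases

Taking the partial derivative:
∂Y/∂Z = -65Z^4

∂Y/∂Z = -65Z^4 < 0 (assuming positive values)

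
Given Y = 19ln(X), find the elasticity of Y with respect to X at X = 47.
Elasticity = 1/ln(47) ≈ 0.2597

Elasticity = (dY/dX) · (X/Y)

dY/dX = 19/X
At X = 47: dY/dX = 19/47, Y = 19·ln(47)

Elasticity = (19/47) · (47 / (19·ln(47))) = 1/ln(47) ≈ 0.2597

Interpretation: for a small percentage change in X, the percentage change in Y is approximately 0.26 times as large.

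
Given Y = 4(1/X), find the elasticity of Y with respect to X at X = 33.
Elasticity = -1

Elasticity = (dY/dX) · (X/Y)

dY/dX = -4/X²
At X = 33: dY/dX = -4/1089, Y = 4/33

Elasticity = (-4/1089) · (33 / (4/33)) = -1

Interpretation: for a small percentage change in X, the percentage change in Y is approximately -1.00 times as large.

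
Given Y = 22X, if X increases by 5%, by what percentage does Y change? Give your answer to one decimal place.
5.0%

For Y = 22X:
If X → X(1 + 0.05)
Then Y → Y · (1 + 0.05)^1
     = Y · 1.0500

Percentage change = ((1 + 0.05)^1 − 1) × 100% = 5.0%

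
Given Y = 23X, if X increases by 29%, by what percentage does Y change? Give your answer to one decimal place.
29.0%

For Y = 23X:
If X → X(1 + 0.29)
Then Y → Y · (1 + 0.29)^1
     = Y · 1.2900

Percentage change = ((1 + 0.29)^1 − 1) × 100% = 29.0%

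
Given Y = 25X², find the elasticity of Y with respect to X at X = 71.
Elasticity = 2

Elasticity = (dY/dX) · (X/Y)

dY/dX = 50·X
At X = 71: dY/dX = 3550, Y = 126025

Elasticity = 3550 · (71 / 126025) = 2

Interpretation: for a small percentage change in X, the percentage change in Y is approximately 2.00 times as large.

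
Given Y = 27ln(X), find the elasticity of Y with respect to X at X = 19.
Elasticity = 1/ln(19) ≈ 0.3396

Elasticity = (dY/dX) · (X/Y)

dY/dX = 27/X
At X = 19: dY/dX = 27/19, Y = 27·ln(19)

Elasticity = (27/19) · (19 / (27·ln(19))) = 1/ln(19) ≈ 0.3396

Interpretation: for a small percentage change in X, the percentage change in Y is approximately 0.34 times as large.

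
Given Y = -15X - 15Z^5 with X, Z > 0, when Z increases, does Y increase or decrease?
Y decreases

Taking the partial derivative:
∂Y/∂Z = -75Z^4

∂Y/∂Z = -75Z^4 < 0 (assuming positive values)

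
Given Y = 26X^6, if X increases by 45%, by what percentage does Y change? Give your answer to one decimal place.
829.4%

For Y = 26X^6:
If X → X(1 + 0.45)
Then Y → Y · (1 + 0.45)^6
     ≈ Y · 9.2941

Percentage change = ((1 + 0.45)^6 − 1) × 100% ≈ 829.4%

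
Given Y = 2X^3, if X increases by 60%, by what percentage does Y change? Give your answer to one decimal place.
309.6%

For Y = 2X^3:
If X → X(1 + 0.6)
Then Y → Y · (1 + 0.6)^3
     = Y · 4.0960

Percentage change = ((1 + 0.6)^3 − 1) × 100% = 309.6%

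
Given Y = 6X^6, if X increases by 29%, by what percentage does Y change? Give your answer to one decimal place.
360.8%

For Y = 6X^6:
If X → X(1 + 0.29)
Then Y → Y · (1 + 0.29)^6
     ≈ Y · 4.6083

Percentage change = ((1 + 0.29)^6 − 1) × 100% ≈ 360.8%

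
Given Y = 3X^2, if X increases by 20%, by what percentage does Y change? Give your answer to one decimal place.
44.0%

For Y = 3X^2:
If X → X(1 + 0.2)
Then Y → Y · (1 + 0.2)^2
     = Y · 1.4400

Percentage change = ((1 + 0.2)^2 − 1) × 100% = 44.0%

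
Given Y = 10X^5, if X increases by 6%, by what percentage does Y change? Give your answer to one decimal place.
33.8%

For Y = 10X^5:
If X → X(1 + 0.06)
Then Y → Y · (1 + 0.06)^5
     ≈ Y · 1.3382

Percentage change = ((1 + 0.06)^5 − 1) × 100% ≈ 33.8%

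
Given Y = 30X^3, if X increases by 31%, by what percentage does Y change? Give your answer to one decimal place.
124.8%

For Y = 30X^3:
If X → X(1 + 0.31)
Then Y → Y · (1 + 0.31)^3
     ≈ Y · 2.2481

Percentage change = ((1 + 0.31)^3 − 1) × 100% ≈ 124.8%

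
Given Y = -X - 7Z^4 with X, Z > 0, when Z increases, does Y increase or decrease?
Y decreases

Taking the partial derivative:
∂Y/∂Z = -28Z^3

∂Y/∂Z = -28Z^3 < 0 (assuming positive values)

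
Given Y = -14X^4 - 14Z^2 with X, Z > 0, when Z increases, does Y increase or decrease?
Y decreases

Taking the partial derivative:
∂Y/∂Z = -28Z

∂Y/∂Z = -28Z < 0 (assuming positive values)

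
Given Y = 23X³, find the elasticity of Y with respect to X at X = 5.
Elasticity = 3

Elasticity = (dY/dX) · (X/Y)

dY/dX = 69·X²
At X = 5: dY/dX = 1725, Y = 2875

Elasticity = 1725 · (5 / 2875) = 3

Interpretation: for a small percentage change in X, the percentage change in Y is approximately 3.00 times as large.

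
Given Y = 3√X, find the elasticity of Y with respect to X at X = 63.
Elasticity = 1/2

Elasticity = (dY/dX) · (X/Y)

dY/dX = 3/(2·√X)
At X = 63: dY/dX = √7/14, Y = 9·√7

Elasticity = (√7/14) · (63 / (9·√7)) = 1/2

Interpretation: for a small percentage change in X, the percentage change in Y is approximately 0.50 times as large.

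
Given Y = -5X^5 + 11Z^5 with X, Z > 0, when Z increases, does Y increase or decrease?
Y increases

Taking the partial derivative:
∂Y/∂Z = 55Z^4

∂Y/∂Z = 55Z^4 > 0 (assuming positive values)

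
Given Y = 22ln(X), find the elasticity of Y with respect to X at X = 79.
Elasticity = 1/ln(79) ≈ 0.2289

Elasticity = (dY/dX) · (X/Y)

dY/dX = 22/X
At X = 79: dY/dX = 22/79, Y = 22·ln(79)

Elasticity = (22/79) · (79 / (22·ln(79))) = 1/ln(79) ≈ 0.2289

Interpretation: for a small percentage change in X, the percentage change in Y is approximately 0.23 times as large.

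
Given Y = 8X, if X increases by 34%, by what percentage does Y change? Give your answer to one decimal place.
34.0%

For Y = 8X:
If X → X(1 + 0.34)
Then Y → Y · (1 + 0.34)^1
     = Y · 1.3400

Percentage change = ((1 + 0.34)^1 − 1) × 100% = 34.0%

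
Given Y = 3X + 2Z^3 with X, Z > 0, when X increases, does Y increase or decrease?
Y increases

Taking the partial derivative:
∂Y/∂X = 3

∂Y/∂X = 3 > 0 (assuming positive values)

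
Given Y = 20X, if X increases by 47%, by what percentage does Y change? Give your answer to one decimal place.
47.0%

For Y = 20X:
If X → X(1 + 0.47)
Then Y → Y · (1 + 0.47)^1
     = Y · 1.4700

Percentage change = ((1 + 0.47)^1 − 1) × 100% = 47.0%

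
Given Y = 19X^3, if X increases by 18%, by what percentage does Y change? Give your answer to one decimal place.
64.3%

For Y = 19X^3:
If X → X(1 + 0.18)
Then Y → Y · (1 + 0.18)^3
     ≈ Y · 1.6430

Percentage change = ((1 + 0.18)^3 − 1) × 100% ≈ 64.3%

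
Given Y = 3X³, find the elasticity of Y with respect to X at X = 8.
Elasticity = 3

Elasticity = (dY/dX) · (X/Y)

dY/dX = 9·X²
At X = 8: dY/dX = 576, Y = 1536

Elasticity = 576 · (8 / 1536) = 3

Interpretation: for a small percentage change in X, the percentage change in Y is approximately 3.00 times as large.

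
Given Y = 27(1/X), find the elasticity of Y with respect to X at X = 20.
Elasticity = -1

Elasticity = (dY/dX) · (X/Y)

dY/dX = -27/X²
At X = 20: dY/dX = -27/400, Y = 27/20

Elasticity = (-27/400) · (20 / (27/20)) = -1

Interpretation: for a small percentage change in X, the percentage change in Y is approximately -1.00 times as large.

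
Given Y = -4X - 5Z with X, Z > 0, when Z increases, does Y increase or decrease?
Y decreases

Taking the partial derivative:
∂Y/∂Z = -5

∂Y/∂Z = -5 < 0 (assuming positive values)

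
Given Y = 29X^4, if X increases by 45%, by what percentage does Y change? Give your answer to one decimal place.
342.1%

For Y = 29X^4:
If X → X(1 + 0.45)
Then Y → Y · (1 + 0.45)^4
     ≈ Y · 4.4205

Percentage change = ((1 + 0.45)^4 − 1) × 100% ≈ 342.1%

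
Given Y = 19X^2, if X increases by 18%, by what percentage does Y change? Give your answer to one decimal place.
39.2%

For Y = 19X^2:
If X → X(1 + 0.18)
Then Y → Y · (1 + 0.18)^2
     = Y · 1.3924

Percentage change = ((1 + 0.18)^2 − 1) × 100% ≈ 39.2%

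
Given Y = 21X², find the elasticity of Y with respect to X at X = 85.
Elasticity = 2

Elasticity = (dY/dX) · (X/Y)

dY/dX = 42·X
At X = 85: dY/dX = 3570, Y = 151725

Elasticity = 3570 · (85 / 151725) = 2

Interpretation: for a small percentage change in X, the percentage change in Y is approximately 2.00 times as large.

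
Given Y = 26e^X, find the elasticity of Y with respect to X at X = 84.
Elasticity = 84

Elasticity = (dY/dX) · (X/Y)

dY/dX = 26·e^X
At X = 84: dY/dX = 26·e^84, Y = 26·e^84

Elasticity = (26·e^84) · (84 / (26·e^84)) = 84

Interpretation: for a small percentage change in X, the percentage change in Y is approximately 84.00 times as large.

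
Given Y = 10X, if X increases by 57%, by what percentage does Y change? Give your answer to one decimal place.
57.0%

For Y = 10X:
If X → X(1 + 0.57)
Then Y → Y · (1 + 0.57)^1
     = Y · 1.5700

Percentage change = ((1 + 0.57)^1 − 1) × 100% = 57.0%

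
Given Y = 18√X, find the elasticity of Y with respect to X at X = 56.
Elasticity = 1/2

Elasticity = (dY/dX) · (X/Y)

dY/dX = 9/√X
At X = 56: dY/dX = 9·√14/28, Y = 36·√14

Elasticity = (9·√14/28) · (56 / (36·√14)) = 1/2

Interpretation: for a small percentage change in X, the percentage change in Y is approximately 0.50 times as large.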